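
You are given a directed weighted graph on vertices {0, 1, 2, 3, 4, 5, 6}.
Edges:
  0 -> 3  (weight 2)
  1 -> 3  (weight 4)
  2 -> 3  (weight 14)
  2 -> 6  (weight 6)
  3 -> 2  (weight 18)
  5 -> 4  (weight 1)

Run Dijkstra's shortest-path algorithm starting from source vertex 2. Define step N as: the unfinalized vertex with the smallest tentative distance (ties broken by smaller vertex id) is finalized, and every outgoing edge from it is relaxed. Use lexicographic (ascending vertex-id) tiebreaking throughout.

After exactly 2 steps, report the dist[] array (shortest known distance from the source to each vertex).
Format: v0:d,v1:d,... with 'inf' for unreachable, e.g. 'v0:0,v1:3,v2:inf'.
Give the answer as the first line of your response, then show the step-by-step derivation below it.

v0:inf,v1:inf,v2:0,v3:14,v4:inf,v5:inf,v6:6

step 1: dist = v0:inf,v1:inf,v2:0,v3:14,v4:inf,v5:inf,v6:6
step 2: dist = v0:inf,v1:inf,v2:0,v3:14,v4:inf,v5:inf,v6:6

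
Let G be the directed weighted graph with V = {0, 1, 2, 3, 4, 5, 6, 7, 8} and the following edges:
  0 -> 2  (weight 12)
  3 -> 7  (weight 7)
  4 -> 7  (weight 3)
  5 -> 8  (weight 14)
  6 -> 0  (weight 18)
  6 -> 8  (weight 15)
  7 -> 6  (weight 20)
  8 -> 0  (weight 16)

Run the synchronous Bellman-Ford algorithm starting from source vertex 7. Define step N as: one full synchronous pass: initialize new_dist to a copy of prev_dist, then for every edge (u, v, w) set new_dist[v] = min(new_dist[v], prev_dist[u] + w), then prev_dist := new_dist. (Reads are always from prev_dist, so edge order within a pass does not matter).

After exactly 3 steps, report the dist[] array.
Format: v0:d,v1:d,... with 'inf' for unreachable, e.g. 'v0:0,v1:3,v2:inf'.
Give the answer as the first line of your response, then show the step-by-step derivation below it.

v0:38,v1:inf,v2:50,v3:inf,v4:inf,v5:inf,v6:20,v7:0,v8:35

step 1: dist = v0:inf,v1:inf,v2:inf,v3:inf,v4:inf,v5:inf,v6:20,v7:0,v8:inf
step 2: dist = v0:38,v1:inf,v2:inf,v3:inf,v4:inf,v5:inf,v6:20,v7:0,v8:35
step 3: dist = v0:38,v1:inf,v2:50,v3:inf,v4:inf,v5:inf,v6:20,v7:0,v8:35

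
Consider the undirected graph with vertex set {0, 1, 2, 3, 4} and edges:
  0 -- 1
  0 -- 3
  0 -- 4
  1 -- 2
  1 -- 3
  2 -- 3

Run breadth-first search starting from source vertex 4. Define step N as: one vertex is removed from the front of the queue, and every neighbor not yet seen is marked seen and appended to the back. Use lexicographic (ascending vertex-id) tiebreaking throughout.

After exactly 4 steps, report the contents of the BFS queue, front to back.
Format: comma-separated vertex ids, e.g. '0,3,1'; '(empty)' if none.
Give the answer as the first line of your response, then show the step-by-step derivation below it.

2

step 1: dequeue 4; queue=[0]; order=4
step 2: dequeue 0; queue=[1,3]; order=4,0
step 3: dequeue 1; queue=[3,2]; order=4,0,1
step 4: dequeue 3; queue=[2]; order=4,0,1,3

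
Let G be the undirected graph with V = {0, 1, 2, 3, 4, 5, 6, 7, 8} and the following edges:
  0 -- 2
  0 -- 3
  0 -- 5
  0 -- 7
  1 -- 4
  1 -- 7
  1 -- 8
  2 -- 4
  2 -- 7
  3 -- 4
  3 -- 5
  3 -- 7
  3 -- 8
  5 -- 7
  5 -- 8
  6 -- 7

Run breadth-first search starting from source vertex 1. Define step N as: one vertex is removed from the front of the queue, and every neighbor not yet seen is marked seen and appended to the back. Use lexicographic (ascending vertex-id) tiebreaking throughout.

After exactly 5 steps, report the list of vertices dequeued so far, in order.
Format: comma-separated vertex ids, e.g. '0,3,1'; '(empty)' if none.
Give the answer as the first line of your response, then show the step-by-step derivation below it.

1,4,7,8,2

step 1: dequeue 1; queue=[4,7,8]; order=1
step 2: dequeue 4; queue=[7,8,2,3]; order=1,4
step 3: dequeue 7; queue=[8,2,3,0,5,6]; order=1,4,7
step 4: dequeue 8; queue=[2,3,0,5,6]; order=1,4,7,8
step 5: dequeue 2; queue=[3,0,5,6]; order=1,4,7,8,2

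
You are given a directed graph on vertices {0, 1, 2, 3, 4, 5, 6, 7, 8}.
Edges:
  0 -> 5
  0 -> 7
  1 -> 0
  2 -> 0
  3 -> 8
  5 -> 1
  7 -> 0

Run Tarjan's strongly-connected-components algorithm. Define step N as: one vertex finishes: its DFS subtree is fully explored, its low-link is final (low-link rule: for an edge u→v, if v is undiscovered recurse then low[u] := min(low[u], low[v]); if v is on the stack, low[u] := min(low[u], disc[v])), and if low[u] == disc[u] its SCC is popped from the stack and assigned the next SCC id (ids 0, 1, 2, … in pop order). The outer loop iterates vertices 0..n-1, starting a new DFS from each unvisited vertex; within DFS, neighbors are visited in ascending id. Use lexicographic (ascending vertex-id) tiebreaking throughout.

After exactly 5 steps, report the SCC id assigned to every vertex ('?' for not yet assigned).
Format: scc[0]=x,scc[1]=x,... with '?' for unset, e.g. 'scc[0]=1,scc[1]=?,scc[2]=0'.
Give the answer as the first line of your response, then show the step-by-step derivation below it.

scc[0]=0,scc[1]=0,scc[2]=1,scc[3]=?,scc[4]=?,scc[5]=0,scc[6]=?,scc[7]=0,scc[8]=?

step 1: low=(low[0]=0,low[1]=0,low[2]=?,low[3]=?,low[4]=?,low[5]=1,low[6]=?,low[7]=?,low[8]=?); scc=(scc[0]=?,scc[1]=?,scc[2]=?,scc[3]=?,scc[4]=?,scc[5]=?,scc[6]=?,scc[7]=?,scc[8]=?)
step 2: low=(low[0]=0,low[1]=0,low[2]=?,low[3]=?,low[4]=?,low[5]=0,low[6]=?,low[7]=?,low[8]=?); scc=(scc[0]=?,scc[1]=?,scc[2]=?,scc[3]=?,scc[4]=?,scc[5]=?,scc[6]=?,scc[7]=?,scc[8]=?)
step 3: low=(low[0]=0,low[1]=0,low[2]=?,low[3]=?,low[4]=?,low[5]=0,low[6]=?,low[7]=0,low[8]=?); scc=(scc[0]=?,scc[1]=?,scc[2]=?,scc[3]=?,scc[4]=?,scc[5]=?,scc[6]=?,scc[7]=?,scc[8]=?)
step 4: low=(low[0]=0,low[1]=0,low[2]=?,low[3]=?,low[4]=?,low[5]=0,low[6]=?,low[7]=0,low[8]=?); scc=(scc[0]=0,scc[1]=0,scc[2]=?,scc[3]=?,scc[4]=?,scc[5]=0,scc[6]=?,scc[7]=0,scc[8]=?)
step 5: low=(low[0]=0,low[1]=0,low[2]=4,low[3]=?,low[4]=?,low[5]=0,low[6]=?,low[7]=0,low[8]=?); scc=(scc[0]=0,scc[1]=0,scc[2]=1,scc[3]=?,scc[4]=?,scc[5]=0,scc[6]=?,scc[7]=0,scc[8]=?)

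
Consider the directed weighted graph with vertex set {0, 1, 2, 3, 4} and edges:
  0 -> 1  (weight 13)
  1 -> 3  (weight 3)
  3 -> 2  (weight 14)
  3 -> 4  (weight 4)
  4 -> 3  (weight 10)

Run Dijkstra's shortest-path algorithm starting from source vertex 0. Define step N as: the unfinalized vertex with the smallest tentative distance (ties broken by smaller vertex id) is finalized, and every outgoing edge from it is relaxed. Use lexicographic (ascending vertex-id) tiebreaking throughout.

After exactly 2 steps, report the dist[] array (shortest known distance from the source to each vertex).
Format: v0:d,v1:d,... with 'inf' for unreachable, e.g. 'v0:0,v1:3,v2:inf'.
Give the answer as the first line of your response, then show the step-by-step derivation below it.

v0:0,v1:13,v2:inf,v3:16,v4:inf

step 1: dist = v0:0,v1:13,v2:inf,v3:inf,v4:inf
step 2: dist = v0:0,v1:13,v2:inf,v3:16,v4:inf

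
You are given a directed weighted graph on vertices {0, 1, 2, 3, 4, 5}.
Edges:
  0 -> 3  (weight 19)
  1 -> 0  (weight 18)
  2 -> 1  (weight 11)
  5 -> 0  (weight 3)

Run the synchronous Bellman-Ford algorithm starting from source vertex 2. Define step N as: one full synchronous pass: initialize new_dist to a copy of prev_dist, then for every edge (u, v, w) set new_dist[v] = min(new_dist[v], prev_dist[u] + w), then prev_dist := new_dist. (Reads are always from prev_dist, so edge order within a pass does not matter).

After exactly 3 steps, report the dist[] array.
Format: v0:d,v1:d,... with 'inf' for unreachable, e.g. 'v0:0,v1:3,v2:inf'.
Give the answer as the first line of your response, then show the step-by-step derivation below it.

v0:29,v1:11,v2:0,v3:48,v4:inf,v5:inf

step 1: dist = v0:inf,v1:11,v2:0,v3:inf,v4:inf,v5:inf
step 2: dist = v0:29,v1:11,v2:0,v3:inf,v4:inf,v5:inf
step 3: dist = v0:29,v1:11,v2:0,v3:48,v4:inf,v5:inf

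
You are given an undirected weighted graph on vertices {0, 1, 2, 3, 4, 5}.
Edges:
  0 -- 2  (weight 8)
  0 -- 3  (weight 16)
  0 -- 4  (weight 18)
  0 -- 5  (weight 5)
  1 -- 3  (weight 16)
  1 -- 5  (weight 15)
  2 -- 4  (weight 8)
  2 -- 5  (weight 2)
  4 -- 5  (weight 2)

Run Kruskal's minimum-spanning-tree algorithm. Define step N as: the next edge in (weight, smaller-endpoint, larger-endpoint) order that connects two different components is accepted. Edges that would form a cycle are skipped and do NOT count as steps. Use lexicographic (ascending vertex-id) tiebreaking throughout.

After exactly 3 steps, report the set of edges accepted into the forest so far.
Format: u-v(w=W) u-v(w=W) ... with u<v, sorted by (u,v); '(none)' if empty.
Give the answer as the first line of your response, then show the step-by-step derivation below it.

0-5(w=5) 2-5(w=2) 4-5(w=2)

step 1: add edge 2-5 (w=2); MST = {2-5(w=2)}
step 2: add edge 4-5 (w=2); MST = {2-5(w=2) 4-5(w=2)}
step 3: add edge 0-5 (w=5); MST = {0-5(w=5) 2-5(w=2) 4-5(w=2)}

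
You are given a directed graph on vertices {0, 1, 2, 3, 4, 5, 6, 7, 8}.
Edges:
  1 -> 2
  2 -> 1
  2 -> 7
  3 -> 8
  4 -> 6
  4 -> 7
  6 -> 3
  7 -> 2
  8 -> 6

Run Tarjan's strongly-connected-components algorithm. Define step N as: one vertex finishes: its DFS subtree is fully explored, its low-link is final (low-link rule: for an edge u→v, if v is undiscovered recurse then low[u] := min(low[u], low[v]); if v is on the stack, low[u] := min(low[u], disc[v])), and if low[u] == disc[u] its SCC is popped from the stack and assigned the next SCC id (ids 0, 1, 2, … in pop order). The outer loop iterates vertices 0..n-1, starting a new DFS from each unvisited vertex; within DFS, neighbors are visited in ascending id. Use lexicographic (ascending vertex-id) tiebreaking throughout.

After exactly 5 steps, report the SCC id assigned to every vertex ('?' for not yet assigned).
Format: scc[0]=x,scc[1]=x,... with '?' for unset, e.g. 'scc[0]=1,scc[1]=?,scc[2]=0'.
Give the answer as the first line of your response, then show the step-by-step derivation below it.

scc[0]=0,scc[1]=1,scc[2]=1,scc[3]=?,scc[4]=?,scc[5]=?,scc[6]=?,scc[7]=1,scc[8]=?

step 1: low=(low[0]=0,low[1]=?,low[2]=?,low[3]=?,low[4]=?,low[5]=?,low[6]=?,low[7]=?,low[8]=?); scc=(scc[0]=0,scc[1]=?,scc[2]=?,scc[3]=?,scc[4]=?,scc[5]=?,scc[6]=?,scc[7]=?,scc[8]=?)
step 2: low=(low[0]=0,low[1]=1,low[2]=1,low[3]=?,low[4]=?,low[5]=?,low[6]=?,low[7]=2,low[8]=?); scc=(scc[0]=0,scc[1]=?,scc[2]=?,scc[3]=?,scc[4]=?,scc[5]=?,scc[6]=?,scc[7]=?,scc[8]=?)
step 3: low=(low[0]=0,low[1]=1,low[2]=1,low[3]=?,low[4]=?,low[5]=?,low[6]=?,low[7]=2,low[8]=?); scc=(scc[0]=0,scc[1]=?,scc[2]=?,scc[3]=?,scc[4]=?,scc[5]=?,scc[6]=?,scc[7]=?,scc[8]=?)
step 4: low=(low[0]=0,low[1]=1,low[2]=1,low[3]=?,low[4]=?,low[5]=?,low[6]=?,low[7]=2,low[8]=?); scc=(scc[0]=0,scc[1]=1,scc[2]=1,scc[3]=?,scc[4]=?,scc[5]=?,scc[6]=?,scc[7]=1,scc[8]=?)
step 5: low=(low[0]=0,low[1]=1,low[2]=1,low[3]=4,low[4]=?,low[5]=?,low[6]=4,low[7]=2,low[8]=5); scc=(scc[0]=0,scc[1]=1,scc[2]=1,scc[3]=?,scc[4]=?,scc[5]=?,scc[6]=?,scc[7]=1,scc[8]=?)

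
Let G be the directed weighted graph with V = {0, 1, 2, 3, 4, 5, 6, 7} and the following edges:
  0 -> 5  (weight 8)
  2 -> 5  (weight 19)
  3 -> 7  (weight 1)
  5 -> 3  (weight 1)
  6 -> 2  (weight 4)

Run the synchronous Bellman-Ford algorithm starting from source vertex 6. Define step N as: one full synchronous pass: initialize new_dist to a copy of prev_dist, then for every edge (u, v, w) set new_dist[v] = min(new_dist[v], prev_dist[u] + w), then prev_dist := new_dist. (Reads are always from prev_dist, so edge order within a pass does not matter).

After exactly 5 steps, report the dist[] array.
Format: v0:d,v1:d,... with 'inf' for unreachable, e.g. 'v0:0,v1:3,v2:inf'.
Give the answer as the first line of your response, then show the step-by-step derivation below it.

v0:inf,v1:inf,v2:4,v3:24,v4:inf,v5:23,v6:0,v7:25

step 1: dist = v0:inf,v1:inf,v2:4,v3:inf,v4:inf,v5:inf,v6:0,v7:inf
step 2: dist = v0:inf,v1:inf,v2:4,v3:inf,v4:inf,v5:23,v6:0,v7:inf
step 3: dist = v0:inf,v1:inf,v2:4,v3:24,v4:inf,v5:23,v6:0,v7:inf
step 4: dist = v0:inf,v1:inf,v2:4,v3:24,v4:inf,v5:23,v6:0,v7:25
step 5: dist = v0:inf,v1:inf,v2:4,v3:24,v4:inf,v5:23,v6:0,v7:25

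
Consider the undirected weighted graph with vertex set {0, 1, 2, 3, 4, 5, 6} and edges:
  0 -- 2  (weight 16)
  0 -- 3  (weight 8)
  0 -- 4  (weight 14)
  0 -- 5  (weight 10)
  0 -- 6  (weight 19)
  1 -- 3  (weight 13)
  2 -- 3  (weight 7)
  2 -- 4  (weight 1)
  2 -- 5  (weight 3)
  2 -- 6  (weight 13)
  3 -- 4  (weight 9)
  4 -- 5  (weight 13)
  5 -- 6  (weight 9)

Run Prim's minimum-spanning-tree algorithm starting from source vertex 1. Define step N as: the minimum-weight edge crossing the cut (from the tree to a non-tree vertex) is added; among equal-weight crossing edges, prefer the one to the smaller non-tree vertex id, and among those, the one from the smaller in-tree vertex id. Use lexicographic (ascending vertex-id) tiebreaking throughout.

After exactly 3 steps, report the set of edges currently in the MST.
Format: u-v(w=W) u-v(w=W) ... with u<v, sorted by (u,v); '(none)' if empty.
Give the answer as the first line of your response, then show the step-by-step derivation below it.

1-3(w=13) 2-3(w=7) 2-4(w=1)

step 1: add edge 1-3 (w=13); MST = {1-3(w=13)}
step 2: add edge 2-3 (w=7); MST = {1-3(w=13) 2-3(w=7)}
step 3: add edge 2-4 (w=1); MST = {1-3(w=13) 2-3(w=7) 2-4(w=1)}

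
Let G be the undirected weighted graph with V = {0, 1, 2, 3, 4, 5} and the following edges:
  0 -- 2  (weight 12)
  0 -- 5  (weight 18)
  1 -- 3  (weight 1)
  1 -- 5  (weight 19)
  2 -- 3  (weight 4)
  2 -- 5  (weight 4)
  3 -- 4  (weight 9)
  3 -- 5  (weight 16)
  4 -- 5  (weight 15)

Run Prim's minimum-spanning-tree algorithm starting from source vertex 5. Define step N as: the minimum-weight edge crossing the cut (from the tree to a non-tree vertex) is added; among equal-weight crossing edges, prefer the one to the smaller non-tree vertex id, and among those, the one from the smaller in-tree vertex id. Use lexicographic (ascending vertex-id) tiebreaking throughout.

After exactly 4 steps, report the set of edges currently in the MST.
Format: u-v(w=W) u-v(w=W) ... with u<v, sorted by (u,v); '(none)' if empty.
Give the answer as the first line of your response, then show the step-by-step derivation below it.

1-3(w=1) 2-3(w=4) 2-5(w=4) 3-4(w=9)

step 1: add edge 2-5 (w=4); MST = {2-5(w=4)}
step 2: add edge 2-3 (w=4); MST = {2-3(w=4) 2-5(w=4)}
step 3: add edge 1-3 (w=1); MST = {1-3(w=1) 2-3(w=4) 2-5(w=4)}
step 4: add edge 3-4 (w=9); MST = {1-3(w=1) 2-3(w=4) 2-5(w=4) 3-4(w=9)}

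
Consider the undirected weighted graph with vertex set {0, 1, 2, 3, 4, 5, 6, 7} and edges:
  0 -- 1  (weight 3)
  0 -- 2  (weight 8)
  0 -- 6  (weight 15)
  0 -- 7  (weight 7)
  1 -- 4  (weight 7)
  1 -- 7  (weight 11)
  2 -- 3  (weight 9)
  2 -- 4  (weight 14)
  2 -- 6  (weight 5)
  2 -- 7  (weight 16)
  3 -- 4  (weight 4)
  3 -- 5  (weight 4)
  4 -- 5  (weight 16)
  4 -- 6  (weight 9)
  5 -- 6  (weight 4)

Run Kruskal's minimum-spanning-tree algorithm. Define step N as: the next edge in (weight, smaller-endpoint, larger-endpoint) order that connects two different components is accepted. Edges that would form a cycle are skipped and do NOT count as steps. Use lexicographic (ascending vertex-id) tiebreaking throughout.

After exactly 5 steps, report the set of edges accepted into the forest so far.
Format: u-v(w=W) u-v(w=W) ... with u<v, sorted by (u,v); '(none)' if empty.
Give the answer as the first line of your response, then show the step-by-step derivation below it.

0-1(w=3) 2-6(w=5) 3-4(w=4) 3-5(w=4) 5-6(w=4)

step 1: add edge 0-1 (w=3); MST = {0-1(w=3)}
step 2: add edge 3-4 (w=4); MST = {0-1(w=3) 3-4(w=4)}
step 3: add edge 3-5 (w=4); MST = {0-1(w=3) 3-4(w=4) 3-5(w=4)}
step 4: add edge 5-6 (w=4); MST = {0-1(w=3) 3-4(w=4) 3-5(w=4) 5-6(w=4)}
step 5: add edge 2-6 (w=5); MST = {0-1(w=3) 2-6(w=5) 3-4(w=4) 3-5(w=4) 5-6(w=4)}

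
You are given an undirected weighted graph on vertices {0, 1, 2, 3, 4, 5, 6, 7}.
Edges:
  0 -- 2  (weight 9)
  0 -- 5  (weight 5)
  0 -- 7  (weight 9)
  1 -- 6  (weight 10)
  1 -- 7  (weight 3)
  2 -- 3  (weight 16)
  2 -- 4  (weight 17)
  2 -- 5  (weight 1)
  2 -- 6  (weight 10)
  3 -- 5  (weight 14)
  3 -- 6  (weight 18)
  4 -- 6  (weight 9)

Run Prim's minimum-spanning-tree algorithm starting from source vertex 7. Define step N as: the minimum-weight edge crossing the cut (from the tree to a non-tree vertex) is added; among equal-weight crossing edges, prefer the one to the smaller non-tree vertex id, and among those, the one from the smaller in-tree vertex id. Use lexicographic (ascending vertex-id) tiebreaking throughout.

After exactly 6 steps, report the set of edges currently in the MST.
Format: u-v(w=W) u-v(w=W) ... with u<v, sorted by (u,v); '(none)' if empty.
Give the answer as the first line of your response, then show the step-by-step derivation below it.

0-5(w=5) 0-7(w=9) 1-6(w=10) 1-7(w=3) 2-5(w=1) 4-6(w=9)

step 1: add edge 1-7 (w=3); MST = {1-7(w=3)}
step 2: add edge 0-7 (w=9); MST = {0-7(w=9) 1-7(w=3)}
step 3: add edge 0-5 (w=5); MST = {0-5(w=5) 0-7(w=9) 1-7(w=3)}
step 4: add edge 2-5 (w=1); MST = {0-5(w=5) 0-7(w=9) 1-7(w=3) 2-5(w=1)}
step 5: add edge 1-6 (w=10); MST = {0-5(w=5) 0-7(w=9) 1-6(w=10) 1-7(w=3) 2-5(w=1)}
step 6: add edge 4-6 (w=9); MST = {0-5(w=5) 0-7(w=9) 1-6(w=10) 1-7(w=3) 2-5(w=1) 4-6(w=9)}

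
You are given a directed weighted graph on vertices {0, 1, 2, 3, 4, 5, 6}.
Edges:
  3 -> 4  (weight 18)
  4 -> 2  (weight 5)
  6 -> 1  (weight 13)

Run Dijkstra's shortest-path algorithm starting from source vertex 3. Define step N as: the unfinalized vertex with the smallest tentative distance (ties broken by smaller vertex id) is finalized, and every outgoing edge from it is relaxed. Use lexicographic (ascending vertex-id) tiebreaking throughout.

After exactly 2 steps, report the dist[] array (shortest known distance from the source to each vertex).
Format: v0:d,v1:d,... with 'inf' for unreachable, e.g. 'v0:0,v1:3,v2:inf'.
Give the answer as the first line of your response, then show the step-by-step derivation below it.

v0:inf,v1:inf,v2:23,v3:0,v4:18,v5:inf,v6:inf

step 1: dist = v0:inf,v1:inf,v2:inf,v3:0,v4:18,v5:inf,v6:inf
step 2: dist = v0:inf,v1:inf,v2:23,v3:0,v4:18,v5:inf,v6:inf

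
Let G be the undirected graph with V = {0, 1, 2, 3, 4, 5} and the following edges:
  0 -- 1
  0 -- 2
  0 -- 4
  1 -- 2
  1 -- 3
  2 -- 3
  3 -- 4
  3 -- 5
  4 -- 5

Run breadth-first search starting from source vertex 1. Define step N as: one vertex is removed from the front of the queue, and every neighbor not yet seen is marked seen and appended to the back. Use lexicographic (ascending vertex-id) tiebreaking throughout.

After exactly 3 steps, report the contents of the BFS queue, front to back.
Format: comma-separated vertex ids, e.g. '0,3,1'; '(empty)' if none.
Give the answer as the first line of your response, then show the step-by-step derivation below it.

3,4

step 1: dequeue 1; queue=[0,2,3]; order=1
step 2: dequeue 0; queue=[2,3,4]; order=1,0
step 3: dequeue 2; queue=[3,4]; order=1,0,2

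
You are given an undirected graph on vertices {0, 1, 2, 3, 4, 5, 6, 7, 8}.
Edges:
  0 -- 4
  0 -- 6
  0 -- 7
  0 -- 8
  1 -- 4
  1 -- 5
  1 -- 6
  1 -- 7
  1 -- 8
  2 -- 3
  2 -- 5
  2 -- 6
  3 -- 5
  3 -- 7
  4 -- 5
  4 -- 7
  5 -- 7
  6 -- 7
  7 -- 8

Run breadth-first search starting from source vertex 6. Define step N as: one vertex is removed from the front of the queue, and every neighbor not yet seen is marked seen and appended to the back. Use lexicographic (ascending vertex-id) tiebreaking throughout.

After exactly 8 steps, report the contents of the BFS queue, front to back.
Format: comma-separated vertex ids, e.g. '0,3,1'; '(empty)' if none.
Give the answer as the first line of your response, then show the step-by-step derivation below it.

3

step 1: dequeue 6; queue=[0,1,2,7]; order=6
step 2: dequeue 0; queue=[1,2,7,4,8]; order=6,0
step 3: dequeue 1; queue=[2,7,4,8,5]; order=6,0,1
step 4: dequeue 2; queue=[7,4,8,5,3]; order=6,0,1,2
step 5: dequeue 7; queue=[4,8,5,3]; order=6,0,1,2,7
step 6: dequeue 4; queue=[8,5,3]; order=6,0,1,2,7,4
step 7: dequeue 8; queue=[5,3]; order=6,0,1,2,7,4,8
step 8: dequeue 5; queue=[3]; order=6,0,1,2,7,4,8,5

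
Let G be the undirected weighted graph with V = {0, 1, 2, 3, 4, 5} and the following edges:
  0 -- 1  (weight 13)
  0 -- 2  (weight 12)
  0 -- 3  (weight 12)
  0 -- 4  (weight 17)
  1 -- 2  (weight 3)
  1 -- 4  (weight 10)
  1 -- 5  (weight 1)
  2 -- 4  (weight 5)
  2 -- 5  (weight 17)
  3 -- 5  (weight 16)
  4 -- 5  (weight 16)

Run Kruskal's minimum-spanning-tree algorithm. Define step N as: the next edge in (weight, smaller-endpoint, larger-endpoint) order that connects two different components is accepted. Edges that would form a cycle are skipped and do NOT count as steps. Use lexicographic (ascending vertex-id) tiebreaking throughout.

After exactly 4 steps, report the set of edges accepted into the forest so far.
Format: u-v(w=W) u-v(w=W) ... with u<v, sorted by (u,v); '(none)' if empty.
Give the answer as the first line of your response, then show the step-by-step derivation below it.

0-2(w=12) 1-2(w=3) 1-5(w=1) 2-4(w=5)

step 1: add edge 1-5 (w=1); MST = {1-5(w=1)}
step 2: add edge 1-2 (w=3); MST = {1-2(w=3) 1-5(w=1)}
step 3: add edge 2-4 (w=5); MST = {1-2(w=3) 1-5(w=1) 2-4(w=5)}
step 4: add edge 0-2 (w=12); MST = {0-2(w=12) 1-2(w=3) 1-5(w=1) 2-4(w=5)}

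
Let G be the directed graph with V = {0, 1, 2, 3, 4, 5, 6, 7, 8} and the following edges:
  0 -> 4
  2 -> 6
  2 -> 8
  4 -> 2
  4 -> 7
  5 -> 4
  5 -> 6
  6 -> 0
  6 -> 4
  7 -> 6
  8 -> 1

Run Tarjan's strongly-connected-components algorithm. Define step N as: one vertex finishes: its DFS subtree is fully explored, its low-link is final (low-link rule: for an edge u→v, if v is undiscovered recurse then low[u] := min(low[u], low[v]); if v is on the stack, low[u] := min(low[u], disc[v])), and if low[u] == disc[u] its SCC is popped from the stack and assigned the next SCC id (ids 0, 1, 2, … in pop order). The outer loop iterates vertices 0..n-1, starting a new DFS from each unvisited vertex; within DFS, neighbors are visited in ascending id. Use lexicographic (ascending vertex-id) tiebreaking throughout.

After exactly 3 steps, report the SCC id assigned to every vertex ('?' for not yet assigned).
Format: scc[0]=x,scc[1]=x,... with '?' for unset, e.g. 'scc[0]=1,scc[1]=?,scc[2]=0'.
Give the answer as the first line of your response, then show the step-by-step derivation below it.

scc[0]=?,scc[1]=0,scc[2]=?,scc[3]=?,scc[4]=?,scc[5]=?,scc[6]=?,scc[7]=?,scc[8]=1

step 1: low=(low[0]=0,low[1]=?,low[2]=2,low[3]=?,low[4]=1,low[5]=?,low[6]=0,low[7]=?,low[8]=?); scc=(scc[0]=?,scc[1]=?,scc[2]=?,scc[3]=?,scc[4]=?,scc[5]=?,scc[6]=?,scc[7]=?,scc[8]=?)
step 2: low=(low[0]=0,low[1]=5,low[2]=0,low[3]=?,low[4]=1,low[5]=?,low[6]=0,low[7]=?,low[8]=4); scc=(scc[0]=?,scc[1]=0,scc[2]=?,scc[3]=?,scc[4]=?,scc[5]=?,scc[6]=?,scc[7]=?,scc[8]=?)
step 3: low=(low[0]=0,low[1]=5,low[2]=0,low[3]=?,low[4]=1,low[5]=?,low[6]=0,low[7]=?,low[8]=4); scc=(scc[0]=?,scc[1]=0,scc[2]=?,scc[3]=?,scc[4]=?,scc[5]=?,scc[6]=?,scc[7]=?,scc[8]=1)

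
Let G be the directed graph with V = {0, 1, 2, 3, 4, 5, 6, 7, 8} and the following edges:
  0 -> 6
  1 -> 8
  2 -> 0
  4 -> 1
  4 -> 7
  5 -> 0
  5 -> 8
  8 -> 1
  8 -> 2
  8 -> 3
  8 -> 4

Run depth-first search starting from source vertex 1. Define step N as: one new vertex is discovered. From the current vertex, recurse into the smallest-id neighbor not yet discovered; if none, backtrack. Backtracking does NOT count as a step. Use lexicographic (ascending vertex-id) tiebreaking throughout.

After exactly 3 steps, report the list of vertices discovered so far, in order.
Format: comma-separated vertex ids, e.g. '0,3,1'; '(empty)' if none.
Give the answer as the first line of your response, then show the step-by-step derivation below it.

1,8,2

step 1: discover 1; path=1; order=1
step 2: discover 8; path=1>8; order=1,8
step 3: discover 2; path=1>8>2; order=1,8,2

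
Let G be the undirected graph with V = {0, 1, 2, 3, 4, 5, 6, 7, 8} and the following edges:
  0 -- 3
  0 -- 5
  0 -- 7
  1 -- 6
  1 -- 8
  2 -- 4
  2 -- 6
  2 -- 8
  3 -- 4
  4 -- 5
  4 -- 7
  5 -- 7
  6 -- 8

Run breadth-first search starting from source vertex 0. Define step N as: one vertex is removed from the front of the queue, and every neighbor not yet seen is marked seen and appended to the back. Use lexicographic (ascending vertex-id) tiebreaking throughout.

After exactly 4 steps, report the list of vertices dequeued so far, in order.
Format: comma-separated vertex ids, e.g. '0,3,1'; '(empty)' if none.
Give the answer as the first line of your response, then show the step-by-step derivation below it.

0,3,5,7

step 1: dequeue 0; queue=[3,5,7]; order=0
step 2: dequeue 3; queue=[5,7,4]; order=0,3
step 3: dequeue 5; queue=[7,4]; order=0,3,5
step 4: dequeue 7; queue=[4]; order=0,3,5,7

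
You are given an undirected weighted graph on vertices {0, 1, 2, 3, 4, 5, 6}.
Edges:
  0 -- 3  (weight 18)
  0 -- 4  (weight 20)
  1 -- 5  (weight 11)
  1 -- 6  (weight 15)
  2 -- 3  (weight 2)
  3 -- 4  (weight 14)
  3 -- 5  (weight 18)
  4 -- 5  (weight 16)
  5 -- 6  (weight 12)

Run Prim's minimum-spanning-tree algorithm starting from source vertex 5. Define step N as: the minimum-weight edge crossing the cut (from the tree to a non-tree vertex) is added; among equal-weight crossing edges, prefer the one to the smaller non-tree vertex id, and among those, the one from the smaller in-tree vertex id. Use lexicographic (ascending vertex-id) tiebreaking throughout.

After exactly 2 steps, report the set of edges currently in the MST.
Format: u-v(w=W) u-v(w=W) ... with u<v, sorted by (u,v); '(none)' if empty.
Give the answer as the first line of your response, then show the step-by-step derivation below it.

1-5(w=11) 5-6(w=12)

step 1: add edge 1-5 (w=11); MST = {1-5(w=11)}
step 2: add edge 5-6 (w=12); MST = {1-5(w=11) 5-6(w=12)}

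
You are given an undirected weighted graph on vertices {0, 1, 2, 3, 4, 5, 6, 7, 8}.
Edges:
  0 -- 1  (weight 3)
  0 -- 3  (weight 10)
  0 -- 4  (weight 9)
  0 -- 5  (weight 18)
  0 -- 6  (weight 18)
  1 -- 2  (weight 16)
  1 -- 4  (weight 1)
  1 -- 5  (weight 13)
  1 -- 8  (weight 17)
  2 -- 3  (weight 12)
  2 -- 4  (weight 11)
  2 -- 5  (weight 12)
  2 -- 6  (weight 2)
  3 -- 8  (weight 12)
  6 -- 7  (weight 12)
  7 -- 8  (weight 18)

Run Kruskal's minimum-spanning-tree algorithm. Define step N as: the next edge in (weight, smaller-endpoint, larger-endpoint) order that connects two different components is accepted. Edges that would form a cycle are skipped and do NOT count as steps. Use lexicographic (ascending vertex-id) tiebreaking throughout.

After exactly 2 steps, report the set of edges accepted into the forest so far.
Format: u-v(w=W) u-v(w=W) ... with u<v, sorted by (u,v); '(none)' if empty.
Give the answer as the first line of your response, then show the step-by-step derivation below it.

1-4(w=1) 2-6(w=2)

step 1: add edge 1-4 (w=1); MST = {1-4(w=1)}
step 2: add edge 2-6 (w=2); MST = {1-4(w=1) 2-6(w=2)}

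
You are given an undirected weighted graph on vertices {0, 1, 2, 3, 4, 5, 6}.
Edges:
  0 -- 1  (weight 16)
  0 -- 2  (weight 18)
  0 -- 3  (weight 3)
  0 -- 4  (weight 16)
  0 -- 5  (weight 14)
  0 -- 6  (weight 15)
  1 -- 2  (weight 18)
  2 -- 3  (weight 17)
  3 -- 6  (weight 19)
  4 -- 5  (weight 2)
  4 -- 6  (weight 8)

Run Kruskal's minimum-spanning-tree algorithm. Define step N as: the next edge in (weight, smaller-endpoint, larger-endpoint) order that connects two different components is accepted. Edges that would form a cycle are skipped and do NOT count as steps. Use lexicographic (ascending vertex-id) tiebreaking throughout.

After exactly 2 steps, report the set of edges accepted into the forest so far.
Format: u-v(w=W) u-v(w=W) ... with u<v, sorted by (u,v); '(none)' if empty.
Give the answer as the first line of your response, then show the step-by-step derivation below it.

0-3(w=3) 4-5(w=2)

step 1: add edge 4-5 (w=2); MST = {4-5(w=2)}
step 2: add edge 0-3 (w=3); MST = {0-3(w=3) 4-5(w=2)}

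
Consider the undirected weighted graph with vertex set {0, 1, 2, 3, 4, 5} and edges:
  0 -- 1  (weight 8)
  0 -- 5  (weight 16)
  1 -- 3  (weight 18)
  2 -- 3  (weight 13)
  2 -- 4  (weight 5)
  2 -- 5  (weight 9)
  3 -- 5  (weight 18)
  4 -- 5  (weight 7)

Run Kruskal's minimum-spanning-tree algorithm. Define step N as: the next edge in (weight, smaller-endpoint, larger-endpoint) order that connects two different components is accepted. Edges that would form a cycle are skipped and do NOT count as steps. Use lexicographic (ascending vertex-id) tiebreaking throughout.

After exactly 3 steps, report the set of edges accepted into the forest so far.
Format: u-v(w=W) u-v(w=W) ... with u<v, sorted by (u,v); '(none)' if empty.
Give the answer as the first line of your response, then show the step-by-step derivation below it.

0-1(w=8) 2-4(w=5) 4-5(w=7)

step 1: add edge 2-4 (w=5); MST = {2-4(w=5)}
step 2: add edge 4-5 (w=7); MST = {2-4(w=5) 4-5(w=7)}
step 3: add edge 0-1 (w=8); MST = {0-1(w=8) 2-4(w=5) 4-5(w=7)}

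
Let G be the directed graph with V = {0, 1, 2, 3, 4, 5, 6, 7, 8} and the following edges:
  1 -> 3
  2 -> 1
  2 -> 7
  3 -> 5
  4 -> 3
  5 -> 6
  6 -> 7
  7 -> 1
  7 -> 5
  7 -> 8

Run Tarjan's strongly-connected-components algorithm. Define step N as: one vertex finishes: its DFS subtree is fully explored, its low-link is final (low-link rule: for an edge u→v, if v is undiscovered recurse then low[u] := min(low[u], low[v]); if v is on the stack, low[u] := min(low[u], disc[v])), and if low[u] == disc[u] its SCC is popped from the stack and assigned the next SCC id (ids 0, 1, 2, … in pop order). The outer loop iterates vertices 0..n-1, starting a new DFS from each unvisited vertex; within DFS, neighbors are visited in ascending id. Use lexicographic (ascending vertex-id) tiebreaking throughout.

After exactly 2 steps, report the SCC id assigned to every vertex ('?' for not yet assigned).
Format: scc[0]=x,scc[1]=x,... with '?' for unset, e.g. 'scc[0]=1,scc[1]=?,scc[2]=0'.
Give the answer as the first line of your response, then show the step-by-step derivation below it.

scc[0]=0,scc[1]=?,scc[2]=?,scc[3]=?,scc[4]=?,scc[5]=?,scc[6]=?,scc[7]=?,scc[8]=1

step 1: low=(low[0]=0,low[1]=?,low[2]=?,low[3]=?,low[4]=?,low[5]=?,low[6]=?,low[7]=?,low[8]=?); scc=(scc[0]=0,scc[1]=?,scc[2]=?,scc[3]=?,scc[4]=?,scc[5]=?,scc[6]=?,scc[7]=?,scc[8]=?)
step 2: low=(low[0]=0,low[1]=1,low[2]=?,low[3]=2,low[4]=?,low[5]=3,low[6]=4,low[7]=1,low[8]=6); scc=(scc[0]=0,scc[1]=?,scc[2]=?,scc[3]=?,scc[4]=?,scc[5]=?,scc[6]=?,scc[7]=?,scc[8]=1)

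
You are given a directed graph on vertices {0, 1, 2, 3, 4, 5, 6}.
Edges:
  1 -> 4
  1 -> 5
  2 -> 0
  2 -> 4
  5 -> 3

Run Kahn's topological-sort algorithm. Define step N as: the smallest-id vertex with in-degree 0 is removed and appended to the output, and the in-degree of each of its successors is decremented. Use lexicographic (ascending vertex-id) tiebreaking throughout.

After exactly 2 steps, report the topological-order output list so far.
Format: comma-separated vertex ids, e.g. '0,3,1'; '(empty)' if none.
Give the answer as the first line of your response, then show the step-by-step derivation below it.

1,2

step 1: output 1; order=[1]; indeg=(1,0,0,1,1,0,0)
step 2: output 2; order=[1,2]; indeg=(0,0,0,1,0,0,0)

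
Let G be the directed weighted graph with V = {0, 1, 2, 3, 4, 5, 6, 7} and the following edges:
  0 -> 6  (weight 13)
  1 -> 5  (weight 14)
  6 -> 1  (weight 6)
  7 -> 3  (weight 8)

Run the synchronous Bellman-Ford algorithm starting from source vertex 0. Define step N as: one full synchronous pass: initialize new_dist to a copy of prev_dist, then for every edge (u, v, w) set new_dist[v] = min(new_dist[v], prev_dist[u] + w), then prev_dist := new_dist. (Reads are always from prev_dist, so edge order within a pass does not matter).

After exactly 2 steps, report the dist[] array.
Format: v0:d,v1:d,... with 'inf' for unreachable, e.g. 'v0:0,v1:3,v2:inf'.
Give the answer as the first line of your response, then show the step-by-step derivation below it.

v0:0,v1:19,v2:inf,v3:inf,v4:inf,v5:inf,v6:13,v7:inf

step 1: dist = v0:0,v1:inf,v2:inf,v3:inf,v4:inf,v5:inf,v6:13,v7:inf
step 2: dist = v0:0,v1:19,v2:inf,v3:inf,v4:inf,v5:inf,v6:13,v7:inf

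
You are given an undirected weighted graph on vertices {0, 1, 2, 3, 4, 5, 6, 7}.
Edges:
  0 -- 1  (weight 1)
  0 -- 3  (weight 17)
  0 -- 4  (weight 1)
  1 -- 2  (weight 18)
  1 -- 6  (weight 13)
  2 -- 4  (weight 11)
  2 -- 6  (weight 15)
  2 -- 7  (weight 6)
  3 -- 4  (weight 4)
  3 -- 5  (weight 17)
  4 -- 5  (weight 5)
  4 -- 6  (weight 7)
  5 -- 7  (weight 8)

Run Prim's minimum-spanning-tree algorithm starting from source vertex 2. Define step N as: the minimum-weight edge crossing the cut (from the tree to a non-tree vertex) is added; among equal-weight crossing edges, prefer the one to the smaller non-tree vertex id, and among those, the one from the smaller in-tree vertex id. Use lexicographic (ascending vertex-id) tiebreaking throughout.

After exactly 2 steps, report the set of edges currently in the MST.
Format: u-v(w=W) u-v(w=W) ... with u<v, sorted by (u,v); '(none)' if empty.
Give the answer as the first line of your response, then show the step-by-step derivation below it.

2-7(w=6) 5-7(w=8)

step 1: add edge 2-7 (w=6); MST = {2-7(w=6)}
step 2: add edge 5-7 (w=8); MST = {2-7(w=6) 5-7(w=8)}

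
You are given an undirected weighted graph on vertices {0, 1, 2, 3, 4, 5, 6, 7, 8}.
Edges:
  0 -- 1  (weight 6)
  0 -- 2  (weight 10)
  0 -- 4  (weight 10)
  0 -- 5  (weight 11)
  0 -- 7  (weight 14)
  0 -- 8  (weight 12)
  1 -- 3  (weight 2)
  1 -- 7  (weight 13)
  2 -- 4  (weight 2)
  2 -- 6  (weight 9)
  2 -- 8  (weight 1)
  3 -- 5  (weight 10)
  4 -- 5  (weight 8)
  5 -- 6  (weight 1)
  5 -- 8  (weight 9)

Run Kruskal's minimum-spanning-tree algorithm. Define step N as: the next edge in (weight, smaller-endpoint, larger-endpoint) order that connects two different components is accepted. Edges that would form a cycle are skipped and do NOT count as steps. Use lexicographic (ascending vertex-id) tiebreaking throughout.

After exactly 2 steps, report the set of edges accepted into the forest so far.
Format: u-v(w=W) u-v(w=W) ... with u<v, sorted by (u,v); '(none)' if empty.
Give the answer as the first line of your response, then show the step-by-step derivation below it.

2-8(w=1) 5-6(w=1)

step 1: add edge 2-8 (w=1); MST = {2-8(w=1)}
step 2: add edge 5-6 (w=1); MST = {2-8(w=1) 5-6(w=1)}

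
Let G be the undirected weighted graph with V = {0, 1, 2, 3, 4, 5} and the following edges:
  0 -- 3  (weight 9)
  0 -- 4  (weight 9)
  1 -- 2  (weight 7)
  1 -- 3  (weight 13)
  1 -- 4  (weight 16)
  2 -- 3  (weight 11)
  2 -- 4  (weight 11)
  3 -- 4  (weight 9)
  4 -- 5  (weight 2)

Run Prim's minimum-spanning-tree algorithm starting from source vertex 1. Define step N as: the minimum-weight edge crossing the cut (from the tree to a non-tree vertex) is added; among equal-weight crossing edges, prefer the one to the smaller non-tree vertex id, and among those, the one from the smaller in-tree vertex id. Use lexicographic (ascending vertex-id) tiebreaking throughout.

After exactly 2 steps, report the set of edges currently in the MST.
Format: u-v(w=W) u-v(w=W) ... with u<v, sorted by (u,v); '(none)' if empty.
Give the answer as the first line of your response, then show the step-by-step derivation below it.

1-2(w=7) 2-3(w=11)

step 1: add edge 1-2 (w=7); MST = {1-2(w=7)}
step 2: add edge 2-3 (w=11); MST = {1-2(w=7) 2-3(w=11)}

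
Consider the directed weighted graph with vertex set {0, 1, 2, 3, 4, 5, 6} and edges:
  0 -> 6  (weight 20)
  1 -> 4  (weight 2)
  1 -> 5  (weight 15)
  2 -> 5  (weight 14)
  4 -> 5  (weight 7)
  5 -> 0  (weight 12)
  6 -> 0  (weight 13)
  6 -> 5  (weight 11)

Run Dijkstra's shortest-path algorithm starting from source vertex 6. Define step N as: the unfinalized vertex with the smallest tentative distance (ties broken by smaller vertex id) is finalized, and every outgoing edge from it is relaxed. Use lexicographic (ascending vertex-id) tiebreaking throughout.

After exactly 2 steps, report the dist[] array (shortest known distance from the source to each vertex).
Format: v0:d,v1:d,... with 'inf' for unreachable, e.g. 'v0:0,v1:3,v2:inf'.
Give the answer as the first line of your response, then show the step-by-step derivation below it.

v0:13,v1:inf,v2:inf,v3:inf,v4:inf,v5:11,v6:0

step 1: dist = v0:13,v1:inf,v2:inf,v3:inf,v4:inf,v5:11,v6:0
step 2: dist = v0:13,v1:inf,v2:inf,v3:inf,v4:inf,v5:11,v6:0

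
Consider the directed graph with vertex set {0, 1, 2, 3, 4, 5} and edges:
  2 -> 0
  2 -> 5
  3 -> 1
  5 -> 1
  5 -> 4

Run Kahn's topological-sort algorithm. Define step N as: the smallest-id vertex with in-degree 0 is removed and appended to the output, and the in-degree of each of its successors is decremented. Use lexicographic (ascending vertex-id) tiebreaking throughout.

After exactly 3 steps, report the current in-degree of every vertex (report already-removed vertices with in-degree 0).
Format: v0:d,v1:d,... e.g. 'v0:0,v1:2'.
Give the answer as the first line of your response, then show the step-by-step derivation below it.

v0:0,v1:1,v2:0,v3:0,v4:1,v5:0

step 1: output 2; order=[2]; indeg=(0,2,0,0,1,0)
step 2: output 0; order=[2,0]; indeg=(0,2,0,0,1,0)
step 3: output 3; order=[2,0,3]; indeg=(0,1,0,0,1,0)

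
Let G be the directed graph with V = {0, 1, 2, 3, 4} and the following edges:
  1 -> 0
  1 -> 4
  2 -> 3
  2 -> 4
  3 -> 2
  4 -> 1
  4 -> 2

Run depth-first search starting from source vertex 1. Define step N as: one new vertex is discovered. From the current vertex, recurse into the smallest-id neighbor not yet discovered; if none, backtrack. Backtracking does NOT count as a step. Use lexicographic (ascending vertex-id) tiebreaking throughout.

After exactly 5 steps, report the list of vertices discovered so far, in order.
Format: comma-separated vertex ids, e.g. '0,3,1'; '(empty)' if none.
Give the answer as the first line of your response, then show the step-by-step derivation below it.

1,0,4,2,3

step 1: discover 1; path=1; order=1
step 2: discover 0; path=1>0; order=1,0
step 3: discover 4; path=1>4; order=1,0,4
step 4: discover 2; path=1>4>2; order=1,0,4,2
step 5: discover 3; path=1>4>2>3; order=1,0,4,2,3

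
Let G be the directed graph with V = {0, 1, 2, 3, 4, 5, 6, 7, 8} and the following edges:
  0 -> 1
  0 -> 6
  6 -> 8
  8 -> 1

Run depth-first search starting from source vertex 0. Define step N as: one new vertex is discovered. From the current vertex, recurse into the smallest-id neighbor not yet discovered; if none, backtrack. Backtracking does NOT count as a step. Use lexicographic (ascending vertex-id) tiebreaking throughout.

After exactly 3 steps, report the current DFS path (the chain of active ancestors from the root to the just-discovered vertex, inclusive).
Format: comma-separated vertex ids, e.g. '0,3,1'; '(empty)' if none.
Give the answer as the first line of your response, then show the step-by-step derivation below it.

0,6

step 1: discover 0; path=0; order=0
step 2: discover 1; path=0>1; order=0,1
step 3: discover 6; path=0>6; order=0,1,6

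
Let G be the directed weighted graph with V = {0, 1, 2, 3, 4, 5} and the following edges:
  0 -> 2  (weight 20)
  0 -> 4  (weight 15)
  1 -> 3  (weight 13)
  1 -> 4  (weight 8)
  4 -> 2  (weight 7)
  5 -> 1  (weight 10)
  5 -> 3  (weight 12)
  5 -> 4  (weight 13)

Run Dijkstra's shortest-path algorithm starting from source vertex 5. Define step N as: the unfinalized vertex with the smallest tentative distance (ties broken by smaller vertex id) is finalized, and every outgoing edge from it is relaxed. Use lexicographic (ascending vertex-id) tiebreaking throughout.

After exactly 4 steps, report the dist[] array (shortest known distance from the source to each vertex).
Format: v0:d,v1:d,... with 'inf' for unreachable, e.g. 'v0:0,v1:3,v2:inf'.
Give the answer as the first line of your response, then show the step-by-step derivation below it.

v0:inf,v1:10,v2:20,v3:12,v4:13,v5:0

step 1: dist = v0:inf,v1:10,v2:inf,v3:12,v4:13,v5:0
step 2: dist = v0:inf,v1:10,v2:inf,v3:12,v4:13,v5:0
step 3: dist = v0:inf,v1:10,v2:inf,v3:12,v4:13,v5:0
step 4: dist = v0:inf,v1:10,v2:20,v3:12,v4:13,v5:0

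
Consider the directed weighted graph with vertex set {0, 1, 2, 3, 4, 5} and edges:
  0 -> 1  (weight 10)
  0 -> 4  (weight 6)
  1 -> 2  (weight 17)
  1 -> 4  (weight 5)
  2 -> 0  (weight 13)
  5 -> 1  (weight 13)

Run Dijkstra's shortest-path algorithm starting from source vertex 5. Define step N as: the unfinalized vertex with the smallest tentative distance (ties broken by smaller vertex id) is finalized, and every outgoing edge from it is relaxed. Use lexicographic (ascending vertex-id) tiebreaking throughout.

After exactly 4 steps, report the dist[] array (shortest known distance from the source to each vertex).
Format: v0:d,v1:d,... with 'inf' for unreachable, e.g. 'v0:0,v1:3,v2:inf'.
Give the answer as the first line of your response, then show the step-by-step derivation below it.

v0:43,v1:13,v2:30,v3:inf,v4:18,v5:0

step 1: dist = v0:inf,v1:13,v2:inf,v3:inf,v4:inf,v5:0
step 2: dist = v0:inf,v1:13,v2:30,v3:inf,v4:18,v5:0
step 3: dist = v0:inf,v1:13,v2:30,v3:inf,v4:18,v5:0
step 4: dist = v0:43,v1:13,v2:30,v3:inf,v4:18,v5:0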